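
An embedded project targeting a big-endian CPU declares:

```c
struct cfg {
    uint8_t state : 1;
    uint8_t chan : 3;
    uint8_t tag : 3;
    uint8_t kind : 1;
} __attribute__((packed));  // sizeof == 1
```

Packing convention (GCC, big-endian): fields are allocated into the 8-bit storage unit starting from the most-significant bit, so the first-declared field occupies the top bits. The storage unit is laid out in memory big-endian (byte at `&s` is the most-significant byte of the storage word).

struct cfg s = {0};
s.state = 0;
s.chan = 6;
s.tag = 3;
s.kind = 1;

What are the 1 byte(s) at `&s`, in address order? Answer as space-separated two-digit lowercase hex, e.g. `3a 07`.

[7+:1] state=0 & 0x1 = 0x0; word=0x00
[4+:3] chan=6 & 0x7 = 0x6; word=0x60
[1+:3] tag=3 & 0x7 = 0x3; word=0x66
[0+:1] kind=1 & 0x1 = 0x1; word=0x67
word = 0x67 → big-endian bytes:
  [0]=0x67

67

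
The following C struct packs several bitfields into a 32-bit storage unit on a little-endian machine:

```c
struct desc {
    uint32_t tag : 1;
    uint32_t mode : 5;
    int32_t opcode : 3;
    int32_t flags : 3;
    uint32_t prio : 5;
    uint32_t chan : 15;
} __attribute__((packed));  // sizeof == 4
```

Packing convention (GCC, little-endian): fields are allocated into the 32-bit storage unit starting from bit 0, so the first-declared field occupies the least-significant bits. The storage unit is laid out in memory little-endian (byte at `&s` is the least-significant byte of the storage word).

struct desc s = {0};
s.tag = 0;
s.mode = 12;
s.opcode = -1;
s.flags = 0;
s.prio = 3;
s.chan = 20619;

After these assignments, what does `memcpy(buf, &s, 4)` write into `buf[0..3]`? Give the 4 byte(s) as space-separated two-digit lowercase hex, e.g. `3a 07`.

[0+:1] tag=0 & 0x1 = 0x0; word=0x00000000
[1+:5] mode=12 & 0x1f = 0xc; word=0x00000018
[6+:3] opcode=-1 & 0x7 = 0x7; word=0x000001d8
[9+:3] flags=0 & 0x7 = 0x0; word=0x000001d8
[12+:5] prio=3 & 0x1f = 0x3; word=0x000031d8
[17+:15] chan=20619 & 0x7fff = 0x508b; word=0xa11631d8
word = 0xa11631d8 → little-endian bytes:
  [0]=0xd8  [1]=0x31  [2]=0x16  [3]=0xa1

d8 31 16 a1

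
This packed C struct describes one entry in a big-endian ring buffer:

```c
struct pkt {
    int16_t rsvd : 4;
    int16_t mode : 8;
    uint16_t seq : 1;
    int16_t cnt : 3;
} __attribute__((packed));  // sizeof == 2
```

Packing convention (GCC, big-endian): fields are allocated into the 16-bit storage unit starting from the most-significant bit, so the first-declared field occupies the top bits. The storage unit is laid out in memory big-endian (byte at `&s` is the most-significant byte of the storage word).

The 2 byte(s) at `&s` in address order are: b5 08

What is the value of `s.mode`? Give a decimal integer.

[0]=0xb5 [1]=0x08 (big-endian) → word 0xb508
rsvd [12+:4] = (word>>12) & 0xf = 11
mode [4+:8] = (word>>4) & 0xff = 80  ←
seq [3+:1] = (word>>3) & 0x1 = 1
cnt [0+:3] = (word>>0) & 0x7 = 0
mode signed 8b, MSB=0: value = 80

80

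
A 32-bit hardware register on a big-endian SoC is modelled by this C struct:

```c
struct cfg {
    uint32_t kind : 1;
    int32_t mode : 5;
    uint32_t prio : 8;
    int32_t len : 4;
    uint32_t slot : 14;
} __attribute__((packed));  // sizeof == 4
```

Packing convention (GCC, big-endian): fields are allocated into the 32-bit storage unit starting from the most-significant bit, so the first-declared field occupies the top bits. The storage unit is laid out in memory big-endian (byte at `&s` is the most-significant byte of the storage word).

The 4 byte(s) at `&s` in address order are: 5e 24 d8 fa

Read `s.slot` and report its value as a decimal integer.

6394

[0]=0x5e [1]=0x24 [2]=0xd8 [3]=0xfa (big-endian) → word 0x5e24d8fa
kind [31+:1] = (word>>31) & 0x1 = 0
mode [26+:5] = (word>>26) & 0x1f = 23
prio [18+:8] = (word>>18) & 0xff = 137
len [14+:4] = (word>>14) & 0xf = 3
slot [0+:14] = (word>>0) & 0x3fff = 6394  ←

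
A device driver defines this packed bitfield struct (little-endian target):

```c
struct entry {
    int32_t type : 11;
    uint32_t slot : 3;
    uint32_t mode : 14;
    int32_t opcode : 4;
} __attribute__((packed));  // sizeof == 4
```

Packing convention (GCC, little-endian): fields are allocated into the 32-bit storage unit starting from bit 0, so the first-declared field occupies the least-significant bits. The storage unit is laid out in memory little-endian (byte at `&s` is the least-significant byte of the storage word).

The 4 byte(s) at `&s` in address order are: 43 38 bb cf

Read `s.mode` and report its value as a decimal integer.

[0]=0x43 [1]=0x38 [2]=0xbb [3]=0xcf (little-endian) → word 0xcfbb3843
type:11 @ bit 0 → (0xcfbb3843>>0)&0x7ff = 0x43
slot:3 @ bit 11 → (0xcfbb3843>>11)&0x7 = 0x7
mode:14 @ bit 14 → (0xcfbb3843>>14)&0x3fff = 0x3eec  ←
opcode:4 @ bit 28 → (0xcfbb3843>>28)&0xf = 0xc

16108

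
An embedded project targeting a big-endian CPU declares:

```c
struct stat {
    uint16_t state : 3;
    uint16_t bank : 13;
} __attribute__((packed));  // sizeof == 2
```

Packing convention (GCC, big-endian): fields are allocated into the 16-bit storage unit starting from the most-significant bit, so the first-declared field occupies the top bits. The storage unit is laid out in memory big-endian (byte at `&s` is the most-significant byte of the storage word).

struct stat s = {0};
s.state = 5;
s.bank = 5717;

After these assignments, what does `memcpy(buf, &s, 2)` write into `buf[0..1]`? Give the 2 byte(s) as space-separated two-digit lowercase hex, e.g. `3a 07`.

[13+:3] state=5 & 0x7 = 0x5; word=0xa000
[0+:13] bank=5717 & 0x1fff = 0x1655; word=0xb655
word = 0xb655 → big-endian bytes:
  [0]=0xb6  [1]=0x55

b6 55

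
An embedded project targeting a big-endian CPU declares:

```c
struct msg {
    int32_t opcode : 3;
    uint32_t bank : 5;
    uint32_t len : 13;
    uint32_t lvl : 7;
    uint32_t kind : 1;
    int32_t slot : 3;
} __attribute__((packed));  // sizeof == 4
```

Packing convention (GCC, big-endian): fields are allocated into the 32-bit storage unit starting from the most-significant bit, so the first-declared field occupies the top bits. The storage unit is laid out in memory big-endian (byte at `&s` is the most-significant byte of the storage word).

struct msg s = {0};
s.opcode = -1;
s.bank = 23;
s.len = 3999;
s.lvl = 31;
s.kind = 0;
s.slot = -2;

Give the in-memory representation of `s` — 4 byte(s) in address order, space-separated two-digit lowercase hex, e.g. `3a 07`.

opcode:3 = -1 → 0x7 << 29 → word 0xe0000000
bank:5 = 23 → 0x17 << 24 → word 0xf7000000
len:13 = 3999 → 0xf9f << 11 → word 0xf77cf800
lvl:7 = 31 → 0x1f << 4 → word 0xf77cf9f0
kind:1 = 0 → 0x0 << 3 → word 0xf77cf9f0
slot:3 = -2 → 0x6 << 0 → word 0xf77cf9f6
word = 0xf77cf9f6 → big-endian bytes:
  [0]=0xf7  [1]=0x7c  [2]=0xf9  [3]=0xf6

f7 7c f9 f6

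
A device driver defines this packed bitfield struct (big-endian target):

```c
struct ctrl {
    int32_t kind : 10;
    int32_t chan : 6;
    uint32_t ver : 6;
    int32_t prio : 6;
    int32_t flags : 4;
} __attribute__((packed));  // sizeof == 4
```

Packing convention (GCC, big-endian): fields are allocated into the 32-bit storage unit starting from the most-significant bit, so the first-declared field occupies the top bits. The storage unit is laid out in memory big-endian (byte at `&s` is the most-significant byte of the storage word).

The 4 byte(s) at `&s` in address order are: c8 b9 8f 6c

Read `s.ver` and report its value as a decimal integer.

[0]=0xc8 [1]=0xb9 [2]=0x8f [3]=0x6c (big-endian) → word 0xc8b98f6c
kind [22+:10] = (word>>22) & 0x3ff = 802
chan [16+:6] = (word>>16) & 0x3f = 57
ver [10+:6] = (word>>10) & 0x3f = 35  ←
prio [4+:6] = (word>>4) & 0x3f = 54
flags [0+:4] = (word>>0) & 0xf = 12

35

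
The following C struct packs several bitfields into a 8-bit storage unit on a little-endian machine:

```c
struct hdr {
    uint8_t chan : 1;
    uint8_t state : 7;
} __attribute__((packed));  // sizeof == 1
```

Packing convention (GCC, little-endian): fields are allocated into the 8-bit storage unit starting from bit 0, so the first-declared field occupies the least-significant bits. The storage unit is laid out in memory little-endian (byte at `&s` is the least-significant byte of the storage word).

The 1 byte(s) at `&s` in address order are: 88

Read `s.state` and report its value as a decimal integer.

68

[0]=0x88 (little-endian) → word 0x88
chan:1 @ bit 0 → (0x88>>0)&0x1 = 0x0
state:7 @ bit 1 → (0x88>>1)&0x7f = 0x44  ←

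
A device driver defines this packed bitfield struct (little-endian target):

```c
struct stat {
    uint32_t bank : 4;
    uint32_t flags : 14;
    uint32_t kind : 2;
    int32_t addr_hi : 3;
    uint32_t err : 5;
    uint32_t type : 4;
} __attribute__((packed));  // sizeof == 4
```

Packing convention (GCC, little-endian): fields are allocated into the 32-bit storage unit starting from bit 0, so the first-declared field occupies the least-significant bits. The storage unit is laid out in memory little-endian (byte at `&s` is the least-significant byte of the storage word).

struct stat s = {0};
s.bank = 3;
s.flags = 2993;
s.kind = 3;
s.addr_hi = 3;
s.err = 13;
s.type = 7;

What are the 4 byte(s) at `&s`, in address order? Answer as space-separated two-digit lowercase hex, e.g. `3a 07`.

13 bb bc 76

[0+:4] bank=3 & 0xf = 0x3; word=0x00000003
[4+:14] flags=2993 & 0x3fff = 0xbb1; word=0x0000bb13
[18+:2] kind=3 & 0x3 = 0x3; word=0x000cbb13
[20+:3] addr_hi=3 & 0x7 = 0x3; word=0x003cbb13
[23+:5] err=13 & 0x1f = 0xd; word=0x06bcbb13
[28+:4] type=7 & 0xf = 0x7; word=0x76bcbb13
word = 0x76bcbb13 → little-endian bytes:
  [0]=0x13  [1]=0xbb  [2]=0xbc  [3]=0x76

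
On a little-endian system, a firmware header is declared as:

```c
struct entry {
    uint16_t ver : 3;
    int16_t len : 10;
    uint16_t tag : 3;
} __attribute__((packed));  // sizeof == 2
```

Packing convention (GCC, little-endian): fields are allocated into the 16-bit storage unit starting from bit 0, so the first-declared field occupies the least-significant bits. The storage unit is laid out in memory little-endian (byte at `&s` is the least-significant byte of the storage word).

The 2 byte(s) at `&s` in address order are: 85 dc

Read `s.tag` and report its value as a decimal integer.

6

[0]=0x85 [1]=0xdc (little-endian) → word 0xdc85
ver [0+:3] = (word>>0) & 0x7 = 5
len [3+:10] = (word>>3) & 0x3ff = 912
tag [13+:3] = (word>>13) & 0x7 = 6  ←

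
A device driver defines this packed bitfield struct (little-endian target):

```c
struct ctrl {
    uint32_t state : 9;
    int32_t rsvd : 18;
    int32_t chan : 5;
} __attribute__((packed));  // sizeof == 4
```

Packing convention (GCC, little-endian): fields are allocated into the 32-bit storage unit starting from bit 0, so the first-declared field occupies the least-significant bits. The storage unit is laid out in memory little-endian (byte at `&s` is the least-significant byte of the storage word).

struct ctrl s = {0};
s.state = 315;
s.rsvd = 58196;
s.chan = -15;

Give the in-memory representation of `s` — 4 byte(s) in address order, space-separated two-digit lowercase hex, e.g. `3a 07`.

[0+:9] state=315 & 0x1ff = 0x13b; word=0x0000013b
[9+:18] rsvd=58196 & 0x3ffff = 0xe354; word=0x01c6a93b
[27+:5] chan=-15 & 0x1f = 0x11; word=0x89c6a93b
word = 0x89c6a93b → little-endian bytes:
  [0]=0x3b  [1]=0xa9  [2]=0xc6  [3]=0x89

3b a9 c6 89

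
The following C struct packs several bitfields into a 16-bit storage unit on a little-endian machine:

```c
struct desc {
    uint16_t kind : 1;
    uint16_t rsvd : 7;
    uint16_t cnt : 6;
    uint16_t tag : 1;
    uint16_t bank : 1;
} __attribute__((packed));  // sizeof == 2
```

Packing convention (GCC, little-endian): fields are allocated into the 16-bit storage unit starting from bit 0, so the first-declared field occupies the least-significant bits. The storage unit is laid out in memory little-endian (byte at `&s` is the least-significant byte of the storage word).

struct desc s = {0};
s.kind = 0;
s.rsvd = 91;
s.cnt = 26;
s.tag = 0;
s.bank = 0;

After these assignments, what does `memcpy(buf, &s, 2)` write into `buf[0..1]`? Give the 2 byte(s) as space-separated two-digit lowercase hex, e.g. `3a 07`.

b6 1a

[0+:1] kind=0 & 0x1 = 0x0; word=0x0000
[1+:7] rsvd=91 & 0x7f = 0x5b; word=0x00b6
[8+:6] cnt=26 & 0x3f = 0x1a; word=0x1ab6
[14+:1] tag=0 & 0x1 = 0x0; word=0x1ab6
[15+:1] bank=0 & 0x1 = 0x0; word=0x1ab6
word = 0x1ab6 → little-endian bytes:
  [0]=0xb6  [1]=0x1a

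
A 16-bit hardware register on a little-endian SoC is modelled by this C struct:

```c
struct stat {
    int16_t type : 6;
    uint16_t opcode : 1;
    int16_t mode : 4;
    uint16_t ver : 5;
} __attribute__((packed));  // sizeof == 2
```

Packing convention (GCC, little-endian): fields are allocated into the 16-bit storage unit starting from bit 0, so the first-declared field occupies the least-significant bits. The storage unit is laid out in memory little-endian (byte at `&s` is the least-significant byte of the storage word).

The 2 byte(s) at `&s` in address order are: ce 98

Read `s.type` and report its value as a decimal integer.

[0]=0xce [1]=0x98 (little-endian) → word 0x98ce
type:6 @ bit 0 → (0x98ce>>0)&0x3f = 0xe  ←
opcode:1 @ bit 6 → (0x98ce>>6)&0x1 = 0x1
mode:4 @ bit 7 → (0x98ce>>7)&0xf = 0x1
ver:5 @ bit 11 → (0x98ce>>11)&0x1f = 0x13
type signed 6b, MSB=0: value = 14

14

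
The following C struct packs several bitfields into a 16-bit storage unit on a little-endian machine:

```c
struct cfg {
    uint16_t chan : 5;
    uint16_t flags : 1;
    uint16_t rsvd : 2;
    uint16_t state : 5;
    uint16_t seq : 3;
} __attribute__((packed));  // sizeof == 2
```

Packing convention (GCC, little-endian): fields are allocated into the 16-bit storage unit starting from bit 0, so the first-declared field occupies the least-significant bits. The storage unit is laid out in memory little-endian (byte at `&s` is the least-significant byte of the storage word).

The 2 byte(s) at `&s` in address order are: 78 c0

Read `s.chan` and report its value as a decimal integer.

24

[0]=0x78 [1]=0xc0 (little-endian) → word 0xc078
chan [0+:5] = (word>>0) & 0x1f = 24  ←
flags [5+:1] = (word>>5) & 0x1 = 1
rsvd [6+:2] = (word>>6) & 0x3 = 1
state [8+:5] = (word>>8) & 0x1f = 0
seq [13+:3] = (word>>13) & 0x7 = 6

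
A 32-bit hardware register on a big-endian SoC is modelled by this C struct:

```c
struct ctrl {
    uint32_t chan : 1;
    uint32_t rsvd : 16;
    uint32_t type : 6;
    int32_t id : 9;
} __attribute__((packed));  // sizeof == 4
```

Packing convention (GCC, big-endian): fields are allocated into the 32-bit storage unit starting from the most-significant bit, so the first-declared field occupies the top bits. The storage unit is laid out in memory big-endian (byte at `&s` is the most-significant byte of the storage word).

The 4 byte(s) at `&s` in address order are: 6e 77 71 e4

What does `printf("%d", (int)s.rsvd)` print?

56558

[0]=0x6e [1]=0x77 [2]=0x71 [3]=0xe4 (big-endian) → word 0x6e7771e4
chan [31+:1] = (word>>31) & 0x1 = 0
rsvd [15+:16] = (word>>15) & 0xffff = 56558  ←
type [9+:6] = (word>>9) & 0x3f = 56
id [0+:9] = (word>>0) & 0x1ff = 484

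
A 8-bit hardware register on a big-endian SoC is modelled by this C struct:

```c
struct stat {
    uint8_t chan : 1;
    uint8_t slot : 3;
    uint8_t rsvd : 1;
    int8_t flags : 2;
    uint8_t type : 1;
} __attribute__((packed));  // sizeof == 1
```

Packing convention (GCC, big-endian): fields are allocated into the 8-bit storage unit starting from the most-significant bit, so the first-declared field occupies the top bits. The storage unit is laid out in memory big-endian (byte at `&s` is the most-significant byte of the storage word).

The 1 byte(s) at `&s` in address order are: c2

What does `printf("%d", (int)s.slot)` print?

[0]=0xc2 (big-endian) → word 0xc2
chan:1 @ bit 7 → (0xc2>>7)&0x1 = 0x1
slot:3 @ bit 4 → (0xc2>>4)&0x7 = 0x4  ←
rsvd:1 @ bit 3 → (0xc2>>3)&0x1 = 0x0
flags:2 @ bit 1 → (0xc2>>1)&0x3 = 0x1
type:1 @ bit 0 → (0xc2>>0)&0x1 = 0x0

4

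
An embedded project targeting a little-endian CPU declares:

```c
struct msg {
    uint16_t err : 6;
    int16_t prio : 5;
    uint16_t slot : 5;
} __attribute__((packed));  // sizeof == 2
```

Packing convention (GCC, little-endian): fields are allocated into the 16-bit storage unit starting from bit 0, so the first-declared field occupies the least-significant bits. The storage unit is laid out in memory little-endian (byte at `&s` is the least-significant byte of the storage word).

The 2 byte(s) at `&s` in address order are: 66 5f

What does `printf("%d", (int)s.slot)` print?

11

[0]=0x66 [1]=0x5f (little-endian) → word 0x5f66
err:6 @ bit 0 → (0x5f66>>0)&0x3f = 0x26
prio:5 @ bit 6 → (0x5f66>>6)&0x1f = 0x1d
slot:5 @ bit 11 → (0x5f66>>11)&0x1f = 0xb  ←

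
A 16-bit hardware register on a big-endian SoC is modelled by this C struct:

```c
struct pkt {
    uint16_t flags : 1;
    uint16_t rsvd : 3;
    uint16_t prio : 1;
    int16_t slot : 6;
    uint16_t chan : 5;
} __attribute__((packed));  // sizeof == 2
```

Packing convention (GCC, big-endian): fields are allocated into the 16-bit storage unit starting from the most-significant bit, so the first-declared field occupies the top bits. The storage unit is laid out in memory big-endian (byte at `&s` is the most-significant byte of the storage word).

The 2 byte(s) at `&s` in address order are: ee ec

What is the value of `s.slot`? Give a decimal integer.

[0]=0xee [1]=0xec (big-endian) → word 0xeeec
flags [15+:1] = (word>>15) & 0x1 = 1
rsvd [12+:3] = (word>>12) & 0x7 = 6
prio [11+:1] = (word>>11) & 0x1 = 1
slot [5+:6] = (word>>5) & 0x3f = 55  ←
chan [0+:5] = (word>>0) & 0x1f = 12
slot signed 6b, MSB=1: 55 - 64 = -9

-9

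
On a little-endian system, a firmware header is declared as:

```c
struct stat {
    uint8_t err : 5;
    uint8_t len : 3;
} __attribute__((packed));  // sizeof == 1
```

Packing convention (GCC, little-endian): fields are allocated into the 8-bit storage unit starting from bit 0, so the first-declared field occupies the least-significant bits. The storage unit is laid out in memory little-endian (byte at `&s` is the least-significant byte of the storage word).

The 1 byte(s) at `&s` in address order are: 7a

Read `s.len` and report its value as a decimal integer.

[0]=0x7a (little-endian) → word 0x7a
err [0+:5] = (word>>0) & 0x1f = 26
len [5+:3] = (word>>5) & 0x7 = 3  ←

3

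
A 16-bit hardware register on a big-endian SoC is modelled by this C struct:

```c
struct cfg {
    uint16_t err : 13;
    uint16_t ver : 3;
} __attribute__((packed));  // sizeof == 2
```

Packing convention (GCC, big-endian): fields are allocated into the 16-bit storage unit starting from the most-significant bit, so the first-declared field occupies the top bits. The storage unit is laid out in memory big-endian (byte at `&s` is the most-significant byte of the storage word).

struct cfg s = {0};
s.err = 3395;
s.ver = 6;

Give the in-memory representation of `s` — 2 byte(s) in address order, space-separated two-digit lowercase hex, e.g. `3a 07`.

err (13b) val=3395 bits=0xd43 at bit 3: 0x6a18
ver (3b) val=6 bits=0x6 at bit 0: 0x6a1e
word = 0x6a1e → big-endian bytes:
  [0]=0x6a  [1]=0x1e

6a 1e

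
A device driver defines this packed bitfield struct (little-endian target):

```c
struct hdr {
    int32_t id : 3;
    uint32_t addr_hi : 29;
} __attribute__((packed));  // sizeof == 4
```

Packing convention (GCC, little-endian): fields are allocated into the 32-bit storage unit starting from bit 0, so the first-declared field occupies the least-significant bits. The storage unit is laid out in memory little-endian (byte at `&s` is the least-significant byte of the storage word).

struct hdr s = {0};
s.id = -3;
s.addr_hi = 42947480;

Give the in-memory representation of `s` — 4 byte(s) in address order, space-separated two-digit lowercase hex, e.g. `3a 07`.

id:3 = -3 → 0x5 << 0 → word 0x00000005
addr_hi:29 = 42947480 → 0x28f5398 << 3 → word 0x147a9cc5
word = 0x147a9cc5 → little-endian bytes:
  [0]=0xc5  [1]=0x9c  [2]=0x7a  [3]=0x14

c5 9c 7a 14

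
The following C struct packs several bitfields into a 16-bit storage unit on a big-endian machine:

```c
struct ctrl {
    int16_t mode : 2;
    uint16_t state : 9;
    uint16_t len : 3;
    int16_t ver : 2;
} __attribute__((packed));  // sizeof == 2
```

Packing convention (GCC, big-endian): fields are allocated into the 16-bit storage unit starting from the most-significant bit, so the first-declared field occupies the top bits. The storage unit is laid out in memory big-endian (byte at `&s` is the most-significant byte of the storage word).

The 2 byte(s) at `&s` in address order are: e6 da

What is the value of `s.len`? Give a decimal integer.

6

[0]=0xe6 [1]=0xda (big-endian) → word 0xe6da
mode [14+:2] = (word>>14) & 0x3 = 3
state [5+:9] = (word>>5) & 0x1ff = 310
len [2+:3] = (word>>2) & 0x7 = 6  ←
ver [0+:2] = (word>>0) & 0x3 = 2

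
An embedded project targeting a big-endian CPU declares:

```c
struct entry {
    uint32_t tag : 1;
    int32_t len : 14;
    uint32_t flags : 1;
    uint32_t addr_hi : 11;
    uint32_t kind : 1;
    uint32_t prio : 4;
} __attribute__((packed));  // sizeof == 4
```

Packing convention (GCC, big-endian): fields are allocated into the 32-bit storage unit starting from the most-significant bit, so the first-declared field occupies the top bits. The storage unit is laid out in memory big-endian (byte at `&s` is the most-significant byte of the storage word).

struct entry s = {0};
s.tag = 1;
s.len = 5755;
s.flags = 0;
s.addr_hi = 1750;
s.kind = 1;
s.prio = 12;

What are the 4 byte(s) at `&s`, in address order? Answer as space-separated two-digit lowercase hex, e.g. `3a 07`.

tag:1 = 1 → 0x1 << 31 → word 0x80000000
len:14 = 5755 → 0x167b << 17 → word 0xacf60000
flags:1 = 0 → 0x0 << 16 → word 0xacf60000
addr_hi:11 = 1750 → 0x6d6 << 5 → word 0xacf6dac0
kind:1 = 1 → 0x1 << 4 → word 0xacf6dad0
prio:4 = 12 → 0xc << 0 → word 0xacf6dadc
word = 0xacf6dadc → big-endian bytes:
  [0]=0xac  [1]=0xf6  [2]=0xda  [3]=0xdc

ac f6 da dc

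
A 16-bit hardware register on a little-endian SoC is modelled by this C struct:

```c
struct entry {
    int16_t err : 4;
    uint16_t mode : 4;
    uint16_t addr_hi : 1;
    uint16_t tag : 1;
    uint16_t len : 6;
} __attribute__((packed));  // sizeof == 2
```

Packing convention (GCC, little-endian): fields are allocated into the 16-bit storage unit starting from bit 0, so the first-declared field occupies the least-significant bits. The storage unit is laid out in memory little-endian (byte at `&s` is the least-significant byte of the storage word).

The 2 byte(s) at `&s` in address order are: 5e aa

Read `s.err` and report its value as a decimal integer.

-2

[0]=0x5e [1]=0xaa (little-endian) → word 0xaa5e
err:4 @ bit 0 → (0xaa5e>>0)&0xf = 0xe  ←
mode:4 @ bit 4 → (0xaa5e>>4)&0xf = 0x5
addr_hi:1 @ bit 8 → (0xaa5e>>8)&0x1 = 0x0
tag:1 @ bit 9 → (0xaa5e>>9)&0x1 = 0x1
len:6 @ bit 10 → (0xaa5e>>10)&0x3f = 0x2a
err signed 4b, MSB=1: 14 - 16 = -2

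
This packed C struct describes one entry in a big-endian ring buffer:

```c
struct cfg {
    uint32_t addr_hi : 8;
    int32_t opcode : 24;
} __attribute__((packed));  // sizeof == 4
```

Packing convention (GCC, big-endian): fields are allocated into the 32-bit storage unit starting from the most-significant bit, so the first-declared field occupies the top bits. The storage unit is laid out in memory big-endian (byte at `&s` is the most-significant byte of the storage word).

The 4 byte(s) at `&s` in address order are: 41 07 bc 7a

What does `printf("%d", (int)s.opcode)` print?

507002

[0]=0x41 [1]=0x07 [2]=0xbc [3]=0x7a (big-endian) → word 0x4107bc7a
addr_hi:8 @ bit 24 → (0x4107bc7a>>24)&0xff = 0x41
opcode:24 @ bit 0 → (0x4107bc7a>>0)&0xffffff = 0x7bc7a  ←
opcode signed 24b, MSB=0: value = 507002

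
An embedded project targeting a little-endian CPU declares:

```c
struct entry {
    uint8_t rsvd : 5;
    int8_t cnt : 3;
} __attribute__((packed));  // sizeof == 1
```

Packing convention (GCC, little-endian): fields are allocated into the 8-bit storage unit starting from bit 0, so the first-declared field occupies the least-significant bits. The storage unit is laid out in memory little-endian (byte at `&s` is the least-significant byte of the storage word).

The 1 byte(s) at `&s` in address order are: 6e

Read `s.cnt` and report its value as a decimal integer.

[0]=0x6e (little-endian) → word 0x6e
rsvd:5 @ bit 0 → (0x6e>>0)&0x1f = 0xe
cnt:3 @ bit 5 → (0x6e>>5)&0x7 = 0x3  ←
cnt signed 3b, MSB=0: value = 3

3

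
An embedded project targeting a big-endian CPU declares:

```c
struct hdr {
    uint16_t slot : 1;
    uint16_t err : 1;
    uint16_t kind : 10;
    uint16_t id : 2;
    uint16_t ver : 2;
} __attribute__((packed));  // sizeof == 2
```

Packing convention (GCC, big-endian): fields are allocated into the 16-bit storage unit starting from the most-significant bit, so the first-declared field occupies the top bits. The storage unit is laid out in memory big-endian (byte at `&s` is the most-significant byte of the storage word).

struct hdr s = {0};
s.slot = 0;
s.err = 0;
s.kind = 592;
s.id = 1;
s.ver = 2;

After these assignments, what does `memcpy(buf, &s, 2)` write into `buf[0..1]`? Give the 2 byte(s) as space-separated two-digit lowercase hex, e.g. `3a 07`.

[15+:1] slot=0 & 0x1 = 0x0; word=0x0000
[14+:1] err=0 & 0x1 = 0x0; word=0x0000
[4+:10] kind=592 & 0x3ff = 0x250; word=0x2500
[2+:2] id=1 & 0x3 = 0x1; word=0x2504
[0+:2] ver=2 & 0x3 = 0x2; word=0x2506
word = 0x2506 → big-endian bytes:
  [0]=0x25  [1]=0x06

25 06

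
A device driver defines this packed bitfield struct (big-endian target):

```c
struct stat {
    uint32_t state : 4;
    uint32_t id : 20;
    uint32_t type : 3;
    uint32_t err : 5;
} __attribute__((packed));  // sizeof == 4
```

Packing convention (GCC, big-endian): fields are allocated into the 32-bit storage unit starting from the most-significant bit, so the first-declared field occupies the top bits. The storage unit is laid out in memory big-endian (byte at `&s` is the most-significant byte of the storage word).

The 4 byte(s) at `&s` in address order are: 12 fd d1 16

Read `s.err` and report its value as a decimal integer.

22

[0]=0x12 [1]=0xfd [2]=0xd1 [3]=0x16 (big-endian) → word 0x12fdd116
state:4 @ bit 28 → (0x12fdd116>>28)&0xf = 0x1
id:20 @ bit 8 → (0x12fdd116>>8)&0xfffff = 0x2fdd1
type:3 @ bit 5 → (0x12fdd116>>5)&0x7 = 0x0
err:5 @ bit 0 → (0x12fdd116>>0)&0x1f = 0x16  ←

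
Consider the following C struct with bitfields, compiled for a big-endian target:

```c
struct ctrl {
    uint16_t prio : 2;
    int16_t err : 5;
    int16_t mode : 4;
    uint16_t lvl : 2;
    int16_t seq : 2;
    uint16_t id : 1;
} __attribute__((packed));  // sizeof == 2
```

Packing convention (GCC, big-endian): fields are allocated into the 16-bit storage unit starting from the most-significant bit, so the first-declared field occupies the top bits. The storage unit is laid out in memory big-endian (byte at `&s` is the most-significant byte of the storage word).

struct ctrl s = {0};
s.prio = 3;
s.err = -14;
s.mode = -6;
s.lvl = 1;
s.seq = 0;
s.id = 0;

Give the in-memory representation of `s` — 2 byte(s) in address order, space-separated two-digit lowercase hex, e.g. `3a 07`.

prio (2b) val=3 bits=0x3 at bit 14: 0xc000
err (5b) val=-14 bits=0x12 at bit 9: 0xe400
mode (4b) val=-6 bits=0xa at bit 5: 0xe540
lvl (2b) val=1 bits=0x1 at bit 3: 0xe548
seq (2b) val=0 bits=0x0 at bit 1: 0xe548
id (1b) val=0 bits=0x0 at bit 0: 0xe548
word = 0xe548 → big-endian bytes:
  [0]=0xe5  [1]=0x48

e5 48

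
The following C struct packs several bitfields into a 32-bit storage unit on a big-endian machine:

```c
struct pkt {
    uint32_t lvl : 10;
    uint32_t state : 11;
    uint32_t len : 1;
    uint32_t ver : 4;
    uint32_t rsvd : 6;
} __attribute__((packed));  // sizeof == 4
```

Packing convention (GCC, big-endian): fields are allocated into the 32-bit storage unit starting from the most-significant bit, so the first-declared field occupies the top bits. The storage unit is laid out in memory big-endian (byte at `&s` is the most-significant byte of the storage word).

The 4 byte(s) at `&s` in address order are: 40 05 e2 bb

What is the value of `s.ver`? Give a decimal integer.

10

[0]=0x40 [1]=0x05 [2]=0xe2 [3]=0xbb (big-endian) → word 0x4005e2bb
lvl:10 @ bit 22 → (0x4005e2bb>>22)&0x3ff = 0x100
state:11 @ bit 11 → (0x4005e2bb>>11)&0x7ff = 0xbc
len:1 @ bit 10 → (0x4005e2bb>>10)&0x1 = 0x0
ver:4 @ bit 6 → (0x4005e2bb>>6)&0xf = 0xa  ←
rsvd:6 @ bit 0 → (0x4005e2bb>>0)&0x3f = 0x3b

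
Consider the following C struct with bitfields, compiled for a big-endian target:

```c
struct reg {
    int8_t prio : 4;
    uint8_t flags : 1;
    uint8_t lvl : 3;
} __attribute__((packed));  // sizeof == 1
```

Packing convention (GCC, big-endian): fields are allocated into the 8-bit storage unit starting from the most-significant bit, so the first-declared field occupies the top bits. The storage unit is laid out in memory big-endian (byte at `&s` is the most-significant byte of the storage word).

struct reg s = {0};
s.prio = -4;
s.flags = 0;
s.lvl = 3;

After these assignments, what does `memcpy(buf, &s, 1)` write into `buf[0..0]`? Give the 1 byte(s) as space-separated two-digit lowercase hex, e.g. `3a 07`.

prio:4 = -4 → 0xc << 4 → word 0xc0
flags:1 = 0 → 0x0 << 3 → word 0xc0
lvl:3 = 3 → 0x3 << 0 → word 0xc3
word = 0xc3 → big-endian bytes:
  [0]=0xc3

c3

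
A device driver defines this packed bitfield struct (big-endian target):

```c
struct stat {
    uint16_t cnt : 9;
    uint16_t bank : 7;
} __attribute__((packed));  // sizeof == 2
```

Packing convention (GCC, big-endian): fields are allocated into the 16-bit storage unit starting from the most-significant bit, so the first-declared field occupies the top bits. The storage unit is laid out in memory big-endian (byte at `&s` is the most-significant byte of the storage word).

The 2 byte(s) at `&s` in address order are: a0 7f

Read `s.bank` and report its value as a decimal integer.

127

[0]=0xa0 [1]=0x7f (big-endian) → word 0xa07f
cnt [7+:9] = (word>>7) & 0x1ff = 320
bank [0+:7] = (word>>0) & 0x7f = 127  ←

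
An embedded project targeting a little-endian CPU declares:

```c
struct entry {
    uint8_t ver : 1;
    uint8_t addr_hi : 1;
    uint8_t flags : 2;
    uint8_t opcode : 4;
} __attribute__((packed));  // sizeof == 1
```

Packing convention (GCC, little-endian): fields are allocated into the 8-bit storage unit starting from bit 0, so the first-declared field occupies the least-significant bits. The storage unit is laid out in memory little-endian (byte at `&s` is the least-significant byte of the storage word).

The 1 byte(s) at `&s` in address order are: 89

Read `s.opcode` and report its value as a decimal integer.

8

[0]=0x89 (little-endian) → word 0x89
ver:1 @ bit 0 → (0x89>>0)&0x1 = 0x1
addr_hi:1 @ bit 1 → (0x89>>1)&0x1 = 0x0
flags:2 @ bit 2 → (0x89>>2)&0x3 = 0x2
opcode:4 @ bit 4 → (0x89>>4)&0xf = 0x8  ←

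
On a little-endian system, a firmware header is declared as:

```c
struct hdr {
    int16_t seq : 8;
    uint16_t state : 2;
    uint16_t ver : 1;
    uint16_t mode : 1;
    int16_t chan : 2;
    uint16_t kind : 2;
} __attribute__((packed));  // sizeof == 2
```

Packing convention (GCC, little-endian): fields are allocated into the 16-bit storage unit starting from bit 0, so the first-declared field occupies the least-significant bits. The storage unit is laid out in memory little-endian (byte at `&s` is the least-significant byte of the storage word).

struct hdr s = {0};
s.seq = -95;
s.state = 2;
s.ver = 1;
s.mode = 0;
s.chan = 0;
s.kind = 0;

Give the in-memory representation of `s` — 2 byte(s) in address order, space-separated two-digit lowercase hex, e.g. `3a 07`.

seq:8 = -95 → 0xa1 << 0 → word 0x00a1
state:2 = 2 → 0x2 << 8 → word 0x02a1
ver:1 = 1 → 0x1 << 10 → word 0x06a1
mode:1 = 0 → 0x0 << 11 → word 0x06a1
chan:2 = 0 → 0x0 << 12 → word 0x06a1
kind:2 = 0 → 0x0 << 14 → word 0x06a1
word = 0x06a1 → little-endian bytes:
  [0]=0xa1  [1]=0x06

a1 06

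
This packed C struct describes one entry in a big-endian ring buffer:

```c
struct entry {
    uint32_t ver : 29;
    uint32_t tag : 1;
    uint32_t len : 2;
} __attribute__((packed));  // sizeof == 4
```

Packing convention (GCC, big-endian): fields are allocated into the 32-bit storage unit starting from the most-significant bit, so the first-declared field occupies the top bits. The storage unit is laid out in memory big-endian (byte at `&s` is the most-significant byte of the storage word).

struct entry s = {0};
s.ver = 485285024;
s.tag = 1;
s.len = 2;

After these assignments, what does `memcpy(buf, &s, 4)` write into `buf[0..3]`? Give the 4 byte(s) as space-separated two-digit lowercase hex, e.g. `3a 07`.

e7 66 e5 06

ver (29b) val=485285024 bits=0x1cecdca0 at bit 3: 0xe766e500
tag (1b) val=1 bits=0x1 at bit 2: 0xe766e504
len (2b) val=2 bits=0x2 at bit 0: 0xe766e506
word = 0xe766e506 → big-endian bytes:
  [0]=0xe7  [1]=0x66  [2]=0xe5  [3]=0x06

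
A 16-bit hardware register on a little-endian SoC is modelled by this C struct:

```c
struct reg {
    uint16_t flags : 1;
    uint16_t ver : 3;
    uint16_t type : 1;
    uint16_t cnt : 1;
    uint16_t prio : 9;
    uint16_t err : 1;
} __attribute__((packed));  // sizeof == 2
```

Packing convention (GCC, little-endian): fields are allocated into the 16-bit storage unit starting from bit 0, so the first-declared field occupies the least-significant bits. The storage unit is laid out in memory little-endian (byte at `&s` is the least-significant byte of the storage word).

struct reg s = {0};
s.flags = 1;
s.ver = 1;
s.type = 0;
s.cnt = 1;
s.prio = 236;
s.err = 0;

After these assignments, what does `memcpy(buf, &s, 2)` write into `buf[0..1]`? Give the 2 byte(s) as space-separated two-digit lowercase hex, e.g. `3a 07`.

[0+:1] flags=1 & 0x1 = 0x1; word=0x0001
[1+:3] ver=1 & 0x7 = 0x1; word=0x0003
[4+:1] type=0 & 0x1 = 0x0; word=0x0003
[5+:1] cnt=1 & 0x1 = 0x1; word=0x0023
[6+:9] prio=236 & 0x1ff = 0xec; word=0x3b23
[15+:1] err=0 & 0x1 = 0x0; word=0x3b23
word = 0x3b23 → little-endian bytes:
  [0]=0x23  [1]=0x3b

23 3b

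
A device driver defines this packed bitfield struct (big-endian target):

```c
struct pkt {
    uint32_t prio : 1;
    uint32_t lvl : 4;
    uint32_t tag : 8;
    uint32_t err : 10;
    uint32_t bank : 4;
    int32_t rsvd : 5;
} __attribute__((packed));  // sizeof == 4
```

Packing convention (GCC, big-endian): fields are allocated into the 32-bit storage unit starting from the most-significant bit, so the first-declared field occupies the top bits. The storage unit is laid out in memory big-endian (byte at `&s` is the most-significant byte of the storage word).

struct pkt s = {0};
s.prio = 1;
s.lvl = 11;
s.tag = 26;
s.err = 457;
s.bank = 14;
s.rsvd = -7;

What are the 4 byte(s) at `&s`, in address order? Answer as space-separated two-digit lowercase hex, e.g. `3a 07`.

d8 d3 93 d9

prio:1 = 1 → 0x1 << 31 → word 0x80000000
lvl:4 = 11 → 0xb << 27 → word 0xd8000000
tag:8 = 26 → 0x1a << 19 → word 0xd8d00000
err:10 = 457 → 0x1c9 << 9 → word 0xd8d39200
bank:4 = 14 → 0xe << 5 → word 0xd8d393c0
rsvd:5 = -7 → 0x19 << 0 → word 0xd8d393d9
word = 0xd8d393d9 → big-endian bytes:
  [0]=0xd8  [1]=0xd3  [2]=0x93  [3]=0xd9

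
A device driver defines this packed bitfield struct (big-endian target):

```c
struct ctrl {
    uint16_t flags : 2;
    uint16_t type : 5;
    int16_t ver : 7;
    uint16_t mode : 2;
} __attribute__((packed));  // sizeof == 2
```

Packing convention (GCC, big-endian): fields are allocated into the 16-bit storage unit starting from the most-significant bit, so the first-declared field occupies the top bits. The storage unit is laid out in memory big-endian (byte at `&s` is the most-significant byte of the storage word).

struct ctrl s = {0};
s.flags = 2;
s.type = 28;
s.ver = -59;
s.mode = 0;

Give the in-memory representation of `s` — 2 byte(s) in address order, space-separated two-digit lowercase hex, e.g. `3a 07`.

[14+:2] flags=2 & 0x3 = 0x2; word=0x8000
[9+:5] type=28 & 0x1f = 0x1c; word=0xb800
[2+:7] ver=-59 & 0x7f = 0x45; word=0xb914
[0+:2] mode=0 & 0x3 = 0x0; word=0xb914
word = 0xb914 → big-endian bytes:
  [0]=0xb9  [1]=0x14

b9 14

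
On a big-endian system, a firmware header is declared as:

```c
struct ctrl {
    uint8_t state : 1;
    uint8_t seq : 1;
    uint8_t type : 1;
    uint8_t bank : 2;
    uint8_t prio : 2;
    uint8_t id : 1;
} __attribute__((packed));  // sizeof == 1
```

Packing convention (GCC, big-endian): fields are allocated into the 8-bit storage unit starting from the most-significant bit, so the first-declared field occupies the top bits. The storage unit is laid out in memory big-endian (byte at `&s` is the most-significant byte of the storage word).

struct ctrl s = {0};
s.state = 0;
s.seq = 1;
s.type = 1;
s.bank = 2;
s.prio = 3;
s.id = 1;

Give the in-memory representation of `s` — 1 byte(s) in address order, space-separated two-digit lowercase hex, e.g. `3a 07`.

77

[7+:1] state=0 & 0x1 = 0x0; word=0x00
[6+:1] seq=1 & 0x1 = 0x1; word=0x40
[5+:1] type=1 & 0x1 = 0x1; word=0x60
[3+:2] bank=2 & 0x3 = 0x2; word=0x70
[1+:2] prio=3 & 0x3 = 0x3; word=0x76
[0+:1] id=1 & 0x1 = 0x1; word=0x77
word = 0x77 → big-endian bytes:
  [0]=0x77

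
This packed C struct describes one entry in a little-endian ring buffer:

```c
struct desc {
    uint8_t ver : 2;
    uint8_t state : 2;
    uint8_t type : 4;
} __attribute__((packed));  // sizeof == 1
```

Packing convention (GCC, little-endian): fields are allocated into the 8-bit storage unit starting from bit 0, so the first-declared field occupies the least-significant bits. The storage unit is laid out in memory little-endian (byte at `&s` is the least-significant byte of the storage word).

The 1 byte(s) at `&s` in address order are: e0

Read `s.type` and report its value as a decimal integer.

14

[0]=0xe0 (little-endian) → word 0xe0
ver [0+:2] = (word>>0) & 0x3 = 0
state [2+:2] = (word>>2) & 0x3 = 0
type [4+:4] = (word>>4) & 0xf = 14  ←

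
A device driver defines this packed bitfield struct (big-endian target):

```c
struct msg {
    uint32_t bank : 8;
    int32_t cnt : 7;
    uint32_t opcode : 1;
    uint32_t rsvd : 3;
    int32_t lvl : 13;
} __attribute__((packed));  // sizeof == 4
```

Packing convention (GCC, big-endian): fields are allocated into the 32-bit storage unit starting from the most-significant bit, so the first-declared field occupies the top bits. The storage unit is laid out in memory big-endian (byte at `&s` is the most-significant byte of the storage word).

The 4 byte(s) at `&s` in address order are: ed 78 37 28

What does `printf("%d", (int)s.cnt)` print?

60

[0]=0xed [1]=0x78 [2]=0x37 [3]=0x28 (big-endian) → word 0xed783728
bank [24+:8] = (word>>24) & 0xff = 237
cnt [17+:7] = (word>>17) & 0x7f = 60  ←
opcode [16+:1] = (word>>16) & 0x1 = 0
rsvd [13+:3] = (word>>13) & 0x7 = 1
lvl [0+:13] = (word>>0) & 0x1fff = 5928
cnt signed 7b, MSB=0: value = 60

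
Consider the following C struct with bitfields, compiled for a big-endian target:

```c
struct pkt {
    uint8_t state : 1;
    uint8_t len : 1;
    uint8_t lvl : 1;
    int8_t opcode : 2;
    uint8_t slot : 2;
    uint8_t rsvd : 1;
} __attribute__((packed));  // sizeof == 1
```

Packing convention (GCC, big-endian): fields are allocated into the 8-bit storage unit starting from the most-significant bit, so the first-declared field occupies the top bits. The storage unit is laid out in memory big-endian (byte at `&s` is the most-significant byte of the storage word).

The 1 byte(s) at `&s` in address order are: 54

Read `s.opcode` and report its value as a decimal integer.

[0]=0x54 (big-endian) → word 0x54
state:1 @ bit 7 → (0x54>>7)&0x1 = 0x0
len:1 @ bit 6 → (0x54>>6)&0x1 = 0x1
lvl:1 @ bit 5 → (0x54>>5)&0x1 = 0x0
opcode:2 @ bit 3 → (0x54>>3)&0x3 = 0x2  ←
slot:2 @ bit 1 → (0x54>>1)&0x3 = 0x2
rsvd:1 @ bit 0 → (0x54>>0)&0x1 = 0x0
opcode signed 2b, MSB=1: 2 - 4 = -2

-2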